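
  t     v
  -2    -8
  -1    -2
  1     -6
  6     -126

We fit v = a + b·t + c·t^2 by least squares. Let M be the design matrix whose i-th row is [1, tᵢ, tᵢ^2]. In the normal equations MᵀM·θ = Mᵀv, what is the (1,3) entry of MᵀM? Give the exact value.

Row 1 ↔ basis 1, column 3 ↔ basis t^2, so (MᵀM)_{1,3} = Σᵢ t^2 = (1)·(4) + (1)·(1) + (1)·(1) + (1)·(36) = 42.

42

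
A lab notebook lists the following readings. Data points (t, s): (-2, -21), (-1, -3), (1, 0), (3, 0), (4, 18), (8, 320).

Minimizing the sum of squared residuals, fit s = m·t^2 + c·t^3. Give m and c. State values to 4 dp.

Compute the Gram sums: Σt^2·t^2 = 4451, Σt^2·t^3 = 34003, Σt^3·t^3 = 267035.
For Mᵀs: Σt^2·s = 20681, Σt^3·s = 165163.
So MᵀM·[m, c]ᵀ = Mᵀs: [[4451, 34003]; [34003, 267035]]·[m, c]ᵀ = [20681, 165163]ᵀ.
Δ = 4451·267035 − 34003² = 32368776.
m = (20681·267035 − 34003·165163)/32368776 = -15581109/5394796; c = (4451·165163 − 34003·20681)/32368776 = 5320745/5394796.

m = -2.8882, c = 0.9863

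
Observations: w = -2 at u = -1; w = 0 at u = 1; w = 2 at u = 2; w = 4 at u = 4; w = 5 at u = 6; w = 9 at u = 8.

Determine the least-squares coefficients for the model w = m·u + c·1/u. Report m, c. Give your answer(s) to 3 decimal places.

Entries of AᵀA: Σu·u = 122, Σu·1/u = 6, Σ1/u·1/u = 1357/576.
And Σu·w = 124, Σ1/u·w = 143/24.
Normal equations: [[122, 6]; [6, 1357/576]]·[m, c]ᵀ = [124, 143/24]ᵀ.
Δ = 122·(1357/576) − 6² = 72409/288.
m = (124·(1357/576) − 6·(143/24))/(72409/288) = 73838/72409; c = (122·(143/24) − 6·124)/(72409/288) = -4920/72409.

m = 1.020, c = -0.068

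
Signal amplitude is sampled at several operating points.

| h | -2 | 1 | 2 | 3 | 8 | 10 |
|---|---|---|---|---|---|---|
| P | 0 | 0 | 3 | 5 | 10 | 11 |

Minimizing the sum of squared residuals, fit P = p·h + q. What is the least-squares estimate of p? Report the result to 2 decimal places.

p = 1.03

Entries of XᵀX: Σh·h = 182, Σh = 22, Σ1 = 6.
And Σh·P = 211, ΣP = 29.
XᵀX·[p, q]ᵀ = XᵀP becomes [[182, 22]; [22, 6]]·[p, q]ᵀ = [211, 29]ᵀ.
Eliminating q: 6·(row 1) − 22·(row 2) gives 608·p = 6·211 − 22·29 = 628, so p = 157/152.
Then q = (29 − 22·(157/152))/6 = 159/152.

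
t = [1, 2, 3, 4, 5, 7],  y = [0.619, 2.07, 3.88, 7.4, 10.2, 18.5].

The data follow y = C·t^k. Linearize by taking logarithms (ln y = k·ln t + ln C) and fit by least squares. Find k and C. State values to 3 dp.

Linearized form: ln y = k·ln t + ln C. From the 6 transformed points,
XᵀX = [[9.9861, 6.7334]; [6.7334, 6]], rhs = [14.1839, 8.8454]ᵀ  (here Σln t = 6.7334, Σ(ln t)² = 9.9861, Σln y = 8.8454, Σln t·ln y = 14.1839).
Δ = 9.9861·6 − (6.7334)² = 14.5777; k = (14.1839·6 − 6.7334·8.8454)/14.5777 = 1.75227, ln C = (9.9861·8.8454 − 6.7334·14.1839)/14.5777 = -0.49223, so C = exp(-0.49223) = 0.61126.

k = 1.752, C = 0.611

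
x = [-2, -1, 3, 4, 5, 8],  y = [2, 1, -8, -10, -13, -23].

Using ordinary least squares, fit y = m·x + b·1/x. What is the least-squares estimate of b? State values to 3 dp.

MᵀM·[m, b]ᵀ = Mᵀy reads: 119·m + 6·b = -318;  6·m + (21301/14400)·b = -1517/120.
(Σx·x = 119, Σx·1/x = 6, Σ1/x·1/x = 21301/14400, Σx·y = -318, Σ1/x·y = -1517/120.)
Eliminating b: (21301/14400)·(row 1) − 6·(row 2) gives (2016419/14400)·m = (21301/14400)·(-318) − 6·(-1517/120) = -946913/2400, so m = -5681478/2016419.
Then b = ((-1517/120) − 6·(-5681478/2016419))/(21301/14400) = 5812440/2016419.

b = 2.883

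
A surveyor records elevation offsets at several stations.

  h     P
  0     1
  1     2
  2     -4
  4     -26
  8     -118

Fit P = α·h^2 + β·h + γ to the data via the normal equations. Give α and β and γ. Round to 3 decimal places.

α = -2.036, β = 1.322, γ = 1.646

Forming AᵀA = [[4369, 585, 85]; [585, 85, 15]; [85, 15, 5]] and AᵀP = [-7982, -1054, -145]ᵀ gives AᵀA·[α, β, γ]ᵀ = AᵀP.
Row-reducing yields α = -1641/806, β = 5327/4030, γ = 107/65.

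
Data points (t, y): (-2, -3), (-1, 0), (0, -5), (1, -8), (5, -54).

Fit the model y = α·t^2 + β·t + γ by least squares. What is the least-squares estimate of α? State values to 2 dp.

Sums needed: Σt^2·t^2 = 643, Σt^2·t = 117, Σt^2 = 31, Σt·t = 31, Σt = 3, Σ1 = 5.
Moment sums: Σt^2·y = -1370, Σt·y = -272, Σy = -70.
So MᵀM·[α, β, γ]ᵀ = Mᵀy: [[643, 117, 31]; [117, 31, 3]; [31, 3, 5]]·[α, β, γ]ᵀ = [-1370, -272, -70]ᵀ.
Row-reducing yields α = -5874/4351, β = -14477/4351, γ = -15809/4351.

α = -1.35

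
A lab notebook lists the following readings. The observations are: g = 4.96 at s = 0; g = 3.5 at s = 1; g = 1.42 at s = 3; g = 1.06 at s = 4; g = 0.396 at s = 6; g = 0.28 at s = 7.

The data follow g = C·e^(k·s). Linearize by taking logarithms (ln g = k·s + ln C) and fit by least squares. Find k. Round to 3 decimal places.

k = -0.417

Linearized form: ln g = k·s + ln C. From the 6 transformed points,
AᵀA = [[111.0000, 21.0000]; [21.0000, 6]], rhs = [-11.9310, 1.0638]ᵀ  (here Σs = 21.0000, Σ(s)² = 111.0000, Σln g = 1.0638, Σs·ln g = -11.9310).
Δ = 111.0000·6 − (21.0000)² = 225.0000; k = (-11.9310·6 − 21.0000·1.0638)/225.0000 = -0.41745, ln C = (111.0000·1.0638 − 21.0000·-11.9310)/225.0000 = 1.63836.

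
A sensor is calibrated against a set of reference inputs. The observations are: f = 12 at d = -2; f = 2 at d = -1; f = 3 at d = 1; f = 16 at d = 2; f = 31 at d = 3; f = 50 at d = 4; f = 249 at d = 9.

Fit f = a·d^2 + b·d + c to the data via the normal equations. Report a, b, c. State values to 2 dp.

a = 2.98, b = 0.74, c = 0.75

AᵀA·[a, b, c]ᵀ = Aᵀf reads: 6932·a + 820·b + 116·c = 21365;  820·a + 116·b + 16·c = 2543;  116·a + 16·b + 7·c = 363.
(Σd^2·d^2 = 6932, Σd^2·d = 820, Σd^2 = 116, Σd·d = 116, Σd = 16, Σ1 = 7, Σd^2·f = 21365, Σd·f = 2543, Σf = 363.)
Solving the 3×3 system (Gaussian elimination) gives a = 234995/78792, b = 57971/78792, c = 705/938.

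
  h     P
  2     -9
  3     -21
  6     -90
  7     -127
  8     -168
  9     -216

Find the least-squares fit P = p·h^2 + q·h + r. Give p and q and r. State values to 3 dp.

p = -3.058, q = 4.105, r = -5.278

The normal system AᵀA·[p, q, r]ᵀ = AᵀP is [[14451, 1835, 243]; [1835, 243, 35]; [243, 35, 6]]·[p, q, r]ᵀ = [-37936, -4798, -631]ᵀ.
Inverting the 3×3 Gram matrix, [p, q, r]ᵀ = [-14359/4696, 19279/4696, -3098/587]ᵀ.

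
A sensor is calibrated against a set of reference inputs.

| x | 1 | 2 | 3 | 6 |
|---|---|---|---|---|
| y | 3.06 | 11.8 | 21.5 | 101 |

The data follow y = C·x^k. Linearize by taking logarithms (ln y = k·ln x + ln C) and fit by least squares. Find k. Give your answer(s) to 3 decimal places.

Let Y = ln y. Fitting Y = k·ln x + ln C by least squares:
Over the data: Σln x = 3.5835, Σ(ln x)² = 4.8978, Σln y = 11.2697, Σln x·ln y = 13.3505.
Normal system: [[4.8978, 3.5835]; [3.5835, 4]]·[k, ln C]ᵀ = [13.3505, 11.2697]ᵀ.
Δ = 4.8978·4 − (3.5835)² = 6.7496; k = (13.3505·4 − 3.5835·11.2697)/6.7496 = 1.92856, ln C = (4.8978·11.2697 − 3.5835·13.3505)/6.7496 = 1.08966.

k = 1.929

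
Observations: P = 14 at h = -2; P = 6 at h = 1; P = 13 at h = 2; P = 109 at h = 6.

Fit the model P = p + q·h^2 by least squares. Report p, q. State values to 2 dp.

Normal-equation sums: Σ1 = 4, Σh^2 = 45, Σh^2·h^2 = 1329.
For MᵀP: ΣP = 142, Σh^2·P = 4038.
Normal equations: [[4, 45]; [45, 1329]]·[p, q]ᵀ = [142, 4038]ᵀ.
det = 4·1329 − 45² = 3291.
p = (142·1329 − 45·4038)/3291 = 2336/1097; q = (4·4038 − 45·142)/3291 = 3254/1097.

p = 2.13, q = 2.97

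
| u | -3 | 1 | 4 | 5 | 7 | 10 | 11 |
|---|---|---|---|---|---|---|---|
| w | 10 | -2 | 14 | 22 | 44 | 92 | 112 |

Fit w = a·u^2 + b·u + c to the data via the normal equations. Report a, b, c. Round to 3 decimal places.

The normal system AᵀA·[a, b, c]ᵀ = Aᵀw is [[28005, 2837, 321]; [2837, 321, 35]; [321, 35, 7]]·[a, b, c]ᵀ = [25770, 2594, 292]ᵀ.
Solving the 3×3 system (Gaussian elimination) gives a = 65283/67099, b = -29715/67099, c = -46130/67099.

a = 0.973, b = -0.443, c = -0.687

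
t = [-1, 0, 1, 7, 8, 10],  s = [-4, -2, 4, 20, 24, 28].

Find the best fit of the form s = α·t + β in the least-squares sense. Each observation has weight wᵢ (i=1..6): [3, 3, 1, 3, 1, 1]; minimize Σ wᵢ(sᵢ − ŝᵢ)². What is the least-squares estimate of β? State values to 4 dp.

Forming XᵀWX = [[315, 37]; [37, 12]] and XᵀWs = [908, 98]ᵀ gives XᵀWX·[α, β]ᵀ = XᵀWs.
Δ = 315·12 − 37² = 2411.
α = (908·12 − 37·98)/2411 = 7270/2411; β = (315·98 − 37·908)/2411 = -2726/2411.

β = -1.1307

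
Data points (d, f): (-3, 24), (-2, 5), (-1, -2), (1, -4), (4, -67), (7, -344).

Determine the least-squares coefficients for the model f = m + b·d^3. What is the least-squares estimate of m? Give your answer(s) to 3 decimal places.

Compute the Gram sums: Σ1 = 6, Σd^3 = 372, Σd^3·d^3 = 122540.
Moment sums: Σf = -388, Σd^3·f = -122970.
Δ = 6·122540 − 372² = 596856.
m = ((-388)·122540 − 372·(-122970))/596856 = -225085/74607; b = (6·(-122970) − 372·(-388))/596856 = -49457/49738.

m = -3.017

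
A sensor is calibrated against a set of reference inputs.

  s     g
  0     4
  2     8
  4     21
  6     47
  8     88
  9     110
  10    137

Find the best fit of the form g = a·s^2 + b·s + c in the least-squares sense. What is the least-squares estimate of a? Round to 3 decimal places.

Sums needed: Σs^2·s^2 = 22225, Σs^2·s = 2529, Σs^2 = 301, Σs·s = 301, Σs = 39, Σ1 = 7.
Right-hand side: Σs^2·g = 30302, Σs·g = 3446, Σg = 415.
Row-reducing yields a = 268739/178962, b = -14817/8522, c = 393851/89481.

a = 1.502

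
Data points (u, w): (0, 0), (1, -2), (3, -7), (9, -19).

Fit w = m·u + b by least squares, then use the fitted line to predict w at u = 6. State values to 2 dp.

MᵀM·[m, b]ᵀ = Mᵀw reads: 91·m + 13·b = -194;  13·m + 4·b = -28.
(Σu·u = 91, Σu = 13, Σ1 = 4, Σu·w = -194, Σw = -28.)
Eliminating b: 4·(row 1) − 13·(row 2) gives 195·m = 4·(-194) − 13·(-28) = -412, so m = -412/195.
Then b = ((-28) − 13·(-412/195))/4 = -2/15.
At u = 6: ŵ = (-412/195)·(6) + (-2/15)·(1) = -2498/195.

ŵ = -12.81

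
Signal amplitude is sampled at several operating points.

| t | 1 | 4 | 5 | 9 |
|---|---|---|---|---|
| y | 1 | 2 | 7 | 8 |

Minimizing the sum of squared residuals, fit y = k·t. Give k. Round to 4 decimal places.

k = 0.9431

Normal-equation sums: Σt·t = 123.
For Aᵀy: Σt·y = 116.
So AᵀA·[k]ᵀ = Aᵀy: [[123]]·[k]ᵀ = [116]ᵀ.
Hence k = 116 / 123 ≈ 0.943089.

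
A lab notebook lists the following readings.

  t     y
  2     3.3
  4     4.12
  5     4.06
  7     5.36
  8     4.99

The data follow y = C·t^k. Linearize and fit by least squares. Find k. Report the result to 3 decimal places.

k = 0.330

With ln yᵢ as the transformed response and ln tᵢ as the regressor:
XᵀX = [[13.1032, 7.7142]; [7.7142, 5]], rhs = [11.6552, 7.2974]ᵀ  (here Σln t = 7.7142, Σ(ln t)² = 13.1032, Σln y = 7.2974, Σln t·ln y = 11.6552).
Slope k = (n·Σln t·ln y − Σln t·Σln y)/(n·Σ(ln t)² − (Σln t)²) = (5·11.6552 − 7.7142·7.2974)/6.0066 = 0.33001; ln C = (Σln y − k·Σln t)/n = 0.95032.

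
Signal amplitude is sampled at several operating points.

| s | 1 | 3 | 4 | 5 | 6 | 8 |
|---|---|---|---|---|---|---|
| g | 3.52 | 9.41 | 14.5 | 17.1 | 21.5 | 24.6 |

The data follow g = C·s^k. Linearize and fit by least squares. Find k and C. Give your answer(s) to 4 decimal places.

k = 0.9726, C = 3.5118

Let Y = ln g. Fitting Y = k·ln s + ln C by least squares:
Σln s = 7.9655, Σ(ln s)² = 13.2535, Σln g = 15.2843, Σln s·ln g = 22.8965.
Equations: 13.2535·k + 7.9655·ln C = 22.8965;  7.9655·k + 6·ln C = 15.2843.
Slope k = (n·Σln s·ln g − Σln s·Σln g)/(n·Σ(ln s)² − (Σln s)²) = (6·22.8965 − 7.9655·15.2843)/16.0713 = 0.97262; ln C = (Σln g − k·Σln s)/n = 1.25613, so C = exp(1.25613) = 3.51182.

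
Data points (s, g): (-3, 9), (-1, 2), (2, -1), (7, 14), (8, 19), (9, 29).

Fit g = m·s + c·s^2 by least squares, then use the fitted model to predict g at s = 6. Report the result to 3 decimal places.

ĝ = 9.140

Setting ∂/∂m … = 0 gives: 208·m + 1564·c = 480;  1564·m + 13156·c = 4330.
(Σs·s = 208, Σs·s^2 = 1564, Σs^2·s^2 = 13156, Σs·g = 480, Σs^2·g = 4330.)
Eliminating c: 13156·(row 1) − 1564·(row 2) gives 290352·m = 13156·480 − 1564·4330 = -457240, so m = -2485/1578.
Then c = (4330 − 1564·(-2485/1578))/13156 = 9370/18147.
At s = 6: ĝ = (-2485/1578)·(6) + (9370/18147)·(36) = 55285/6049.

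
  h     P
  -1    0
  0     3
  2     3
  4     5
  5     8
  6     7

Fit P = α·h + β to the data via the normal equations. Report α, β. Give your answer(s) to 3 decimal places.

α = 0.983, β = 1.712

Entries of MᵀM: Σh·h = 82, Σh = 16, Σ1 = 6.
Right-hand side: Σh·P = 108, ΣP = 26.
MᵀM·[α, β]ᵀ = MᵀP becomes [[82, 16]; [16, 6]]·[α, β]ᵀ = [108, 26]ᵀ.
Δ = 82·6 − 16² = 236.
α = (108·6 − 16·26)/236 = 58/59; β = (82·26 − 16·108)/236 = 101/59.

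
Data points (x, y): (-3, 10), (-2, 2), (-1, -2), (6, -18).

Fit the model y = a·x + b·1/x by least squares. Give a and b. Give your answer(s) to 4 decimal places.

a = -3.2391, b = 5.4886

Setting ∂/∂a … = 0 gives: 50·a + 4·b = -140;  4·a + (25/18)·b = -16/3.
Eliminating b: (25/18)·(row 1) − 4·(row 2) gives (481/9)·a = (25/18)·(-140) − 4·(-16/3) = -1558/9, so a = -1558/481.
Then b = ((-16/3) − 4·(-1558/481))/(25/18) = 2640/481.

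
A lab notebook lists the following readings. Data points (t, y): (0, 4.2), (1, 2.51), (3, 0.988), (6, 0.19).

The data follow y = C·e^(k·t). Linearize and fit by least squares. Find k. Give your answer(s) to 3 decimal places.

k = -0.514

Taking logs, ln y = k·t + ln C, so regress ln y on t.
Σt = 10.0000, Σ(t)² = 46.0000, Σln y = 0.6826, Σt·ln y = -9.0803.
Equations: 46.0000·k + 10.0000·ln C = -9.0803;  10.0000·k + 4·ln C = 0.6826.
Δ = 46.0000·4 − (10.0000)² = 84.0000; k = (-9.0803·4 − 10.0000·0.6826)/84.0000 = -0.51365, ln C = (46.0000·0.6826 − 10.0000·-9.0803)/84.0000 = 1.45478.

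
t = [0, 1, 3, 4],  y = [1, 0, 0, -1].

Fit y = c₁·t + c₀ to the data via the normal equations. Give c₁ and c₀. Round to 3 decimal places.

Setting ∂/∂c₁ … = 0 gives: 26·c₁ + 8·c₀ = -4;  8·c₁ + 4·c₀ = 0.
Determinant 26·4 − 8² = 40.
c₁ = ((-4)·4 − 8·0)/40 = -2/5; c₀ = (26·0 − 8·(-4))/40 = 4/5.

c₁ = -0.400, c₀ = 0.800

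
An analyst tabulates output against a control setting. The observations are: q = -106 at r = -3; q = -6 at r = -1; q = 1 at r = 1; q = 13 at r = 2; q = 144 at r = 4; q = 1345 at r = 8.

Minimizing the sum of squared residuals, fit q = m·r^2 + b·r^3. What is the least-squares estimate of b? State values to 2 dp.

b = 2.99

The normal equations are: 4451·m + 33581·b = 87477;  33581·m + 267035·b = 700829.
Eliminating b: 267035·(row 1) − 33581·(row 2) gives 60889224·m = 267035·87477 − 33581·700829 = -175117954, so m = -7959907/2767692.
Then b = (700829 − 33581·(-7959907/2767692))/267035 = 8264761/2767692.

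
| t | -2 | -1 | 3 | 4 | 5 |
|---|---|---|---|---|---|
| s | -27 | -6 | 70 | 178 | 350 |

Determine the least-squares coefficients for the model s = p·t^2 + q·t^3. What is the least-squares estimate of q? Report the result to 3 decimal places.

Forming XᵀX = [[979, 4359]; [4359, 20515]] and Xᵀs = [12114, 57254]ᵀ gives XᵀX·[p, q]ᵀ = Xᵀs.
Δ = 979·20515 − 4359² = 1083304.
p = (12114·20515 − 4359·57254)/1083304 = -262869/270826; q = (979·57254 − 4359·12114)/1083304 = 811685/270826.

q = 2.997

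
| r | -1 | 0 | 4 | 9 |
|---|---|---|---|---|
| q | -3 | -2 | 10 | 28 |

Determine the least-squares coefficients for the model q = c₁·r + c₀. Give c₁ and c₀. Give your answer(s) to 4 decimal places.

With design matrix X, XᵀX = [[98, 12]; [12, 4]] and Xᵀq = [295, 33]ᵀ.
Δ = 98·4 − 12² = 248.
c₁ = (295·4 − 12·33)/248 = 98/31; c₀ = (98·33 − 12·295)/248 = -153/124.

c₁ = 3.1613, c₀ = -1.2339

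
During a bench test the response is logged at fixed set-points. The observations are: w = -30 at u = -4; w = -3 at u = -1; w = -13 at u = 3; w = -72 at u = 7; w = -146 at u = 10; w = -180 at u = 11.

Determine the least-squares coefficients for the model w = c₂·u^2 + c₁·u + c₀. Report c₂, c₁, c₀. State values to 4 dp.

c₂ = -1.5473, c₁ = 0.8620, c₀ = -1.4010

Compute the Gram sums: Σu^2·u^2 = 27380, Σu^2·u = 2636, Σu^2 = 296, Σu·u = 296, Σu = 26, Σ1 = 6.
Right-hand side: Σu^2·w = -40508, Σu·w = -3860, Σw = -444.
Normal equations: [[27380, 2636, 296]; [2636, 296, 26]; [296, 26, 6]]·[c₂, c₁, c₀]ᵀ = [-40508, -3860, -444]ᵀ.
Inverting the 3×3 Gram matrix, [c₂, c₁, c₀]ᵀ = [-19767/12775, 7866/9125, -89492/63875]ᵀ.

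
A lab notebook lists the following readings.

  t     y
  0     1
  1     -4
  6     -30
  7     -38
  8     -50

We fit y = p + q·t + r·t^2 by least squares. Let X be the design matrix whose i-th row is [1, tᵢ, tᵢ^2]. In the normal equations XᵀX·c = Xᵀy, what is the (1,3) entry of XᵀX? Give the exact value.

150

Row 1 ↔ basis 1, column 3 ↔ basis t^2, so (XᵀX)_{1,3} = Σᵢ t^2 = (1)·(0) + (1)·(1) + (1)·(36) + (1)·(49) + (1)·(64) = 150.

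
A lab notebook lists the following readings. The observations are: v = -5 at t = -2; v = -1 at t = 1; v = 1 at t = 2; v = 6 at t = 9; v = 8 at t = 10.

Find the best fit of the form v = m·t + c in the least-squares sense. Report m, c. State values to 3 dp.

Entries of AᵀA: Σt·t = 190, Σt = 20, Σ1 = 5.
And Σt·v = 145, Σv = 9.
Normal equations: [[190, 20]; [20, 5]]·[m, c]ᵀ = [145, 9]ᵀ.
Determinant 190·5 − 20² = 550.
m = (145·5 − 20·9)/550 = 109/110; c = (190·9 − 20·145)/550 = -119/55.

m = 0.991, c = -2.164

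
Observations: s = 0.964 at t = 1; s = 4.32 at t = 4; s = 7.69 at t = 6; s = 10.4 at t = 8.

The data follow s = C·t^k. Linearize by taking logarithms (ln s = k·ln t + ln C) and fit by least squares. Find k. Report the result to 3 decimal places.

k = 1.146

Let Y = ln s. Fitting Y = k·ln t + ln C by least squares:
Sums: Σln t = 5.2575, Σ(ln t)² = 9.4563, Σln s = 5.8083, Σln t·ln s = 10.5532.
Normal system: [[9.4563, 5.2575]; [5.2575, 4]]·[k, ln C]ᵀ = [10.5532, 5.8083]ᵀ.
Slope k = (n·Σln t·ln s − Σln t·Σln s)/(n·Σ(ln t)² − (Σln t)²) = (4·10.5532 − 5.2575·5.8083)/10.1839 = 1.14647; ln C = (Σln s − k·Σln t)/n = -0.05482.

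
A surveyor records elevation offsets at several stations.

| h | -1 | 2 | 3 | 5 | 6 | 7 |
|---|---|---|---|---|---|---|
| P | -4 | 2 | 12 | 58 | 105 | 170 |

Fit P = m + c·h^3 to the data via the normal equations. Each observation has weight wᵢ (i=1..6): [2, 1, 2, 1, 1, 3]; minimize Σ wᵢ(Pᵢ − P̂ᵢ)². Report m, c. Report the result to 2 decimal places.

Entries of MᵀWM: Σwᵢ·1 = 10, Σwᵢ·h^3 = 1430, Σwᵢ·h^3·h^3 = 416752.
For MᵀWP: Σwᵢ·P = 691, Σwᵢ·h^3·P = 205532.
MᵀWM·[m, c]ᵀ = MᵀWP becomes [[10, 1430]; [1430, 416752]]·[m, c]ᵀ = [691, 205532]ᵀ.
Δ = 10·416752 − 1430² = 2122620.
m = (691·416752 − 1430·205532)/2122620 = -494594/176885; c = (10·205532 − 1430·691)/2122620 = 35573/70754.

m = -2.80, c = 0.50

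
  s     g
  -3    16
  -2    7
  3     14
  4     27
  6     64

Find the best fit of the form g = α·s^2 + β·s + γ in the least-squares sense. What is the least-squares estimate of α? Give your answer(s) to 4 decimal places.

Entries of XᵀX: Σs^2·s^2 = 1730, Σs^2·s = 272, Σs^2 = 74, Σs·s = 74, Σs = 8, Σ1 = 5.
Moment sums: Σs^2·g = 3034, Σs·g = 472, Σg = 128.
XᵀX·[α, β, γ]ᵀ = Xᵀg becomes [[1730, 272, 74]; [272, 74, 8]; [74, 8, 5]]·[α, β, γ]ᵀ = [3034, 472, 128]ᵀ.
Solving the 3×3 system (Gaussian elimination) gives α = 11959/6357, β = -2260/6357, γ = -3546/2119.

α = 1.8812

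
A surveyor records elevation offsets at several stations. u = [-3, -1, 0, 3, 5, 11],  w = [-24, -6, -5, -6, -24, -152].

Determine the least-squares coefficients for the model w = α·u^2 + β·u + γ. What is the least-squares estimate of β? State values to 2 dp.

AᵀA·[α, β, γ]ᵀ = Aᵀw reads: 15429·α + 1455·β + 165·γ = -19268;  1455·α + 165·β + 15·γ = -1732;  165·α + 15·β + 6·γ = -217.
Inverting the 3×3 Gram matrix, [α, β, γ]ᵀ = [-844/559, 8429/2795, -3665/1677]ᵀ.

β = 3.02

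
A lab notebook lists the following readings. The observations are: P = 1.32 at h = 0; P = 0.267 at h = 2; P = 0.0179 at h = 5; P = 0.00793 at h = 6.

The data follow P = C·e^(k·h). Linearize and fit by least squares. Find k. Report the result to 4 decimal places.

Taking logs, ln P = k·h + ln C, so regress ln P on h.
Over the data: Σh = 13.0000, Σ(h)² = 65.0000, Σln P = -9.9029, Σh·ln P = -51.7784.
Normal system: [[65.0000, 13.0000]; [13.0000, 4]]·[k, ln C]ᵀ = [-51.7784, -9.9029]ᵀ.
Δ = 65.0000·4 − (13.0000)² = 91.0000; k = (-51.7784·4 − 13.0000·-9.9029)/91.0000 = -0.86127, ln C = (65.0000·-9.9029 − 13.0000·-51.7784)/91.0000 = 0.32339.

k = -0.8613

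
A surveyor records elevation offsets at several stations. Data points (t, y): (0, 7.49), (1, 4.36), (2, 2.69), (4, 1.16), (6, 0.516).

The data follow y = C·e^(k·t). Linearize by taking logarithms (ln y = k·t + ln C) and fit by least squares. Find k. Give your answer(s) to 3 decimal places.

k = -0.441

With ln yᵢ as the transformed response and tᵢ as the regressor:
Σt = 13.0000, Σ(t)² = 57.0000, Σln y = 3.9624, Σt·ln y = 0.0753.
Equations: 57.0000·k + 13.0000·ln C = 0.0753;  13.0000·k + 5·ln C = 3.9624.
Slope k = (n·Σt·ln y − Σt·Σln y)/(n·Σ(t)² − (Σt)²) = (5·0.0753 − 13.0000·3.9624)/116.0000 = -0.44081; ln C = (Σln y − k·Σt)/n = 1.93857.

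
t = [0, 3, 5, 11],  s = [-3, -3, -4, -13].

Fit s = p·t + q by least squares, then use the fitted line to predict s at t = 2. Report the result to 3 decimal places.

XᵀX·[p, q]ᵀ = Xᵀs reads: 155·p + 19·q = -172;  19·p + 4·q = -23.
Eliminating q: 4·(row 1) − 19·(row 2) gives 259·p = 4·(-172) − 19·(-23) = -251, so p = -251/259.
Then q = ((-23) − 19·(-251/259))/4 = -297/259.
At t = 2: ŝ = (-251/259)·(2) + (-297/259)·(1) = -799/259.

ŝ = -3.085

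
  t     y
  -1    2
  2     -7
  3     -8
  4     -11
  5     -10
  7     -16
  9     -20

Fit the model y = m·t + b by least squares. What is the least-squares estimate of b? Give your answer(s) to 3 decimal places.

AᵀA·[m, b]ᵀ = Aᵀy reads: 185·m + 29·b = -426;  29·m + 7·b = -70.
Determinant 185·7 − 29² = 454.
m = ((-426)·7 − 29·(-70))/454 = -476/227; b = (185·(-70) − 29·(-426))/454 = -298/227.

b = -1.313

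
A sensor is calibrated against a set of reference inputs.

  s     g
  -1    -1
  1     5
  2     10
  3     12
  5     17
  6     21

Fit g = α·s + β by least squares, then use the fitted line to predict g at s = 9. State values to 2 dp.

With design matrix M, MᵀM = [[76, 16]; [16, 6]] and Mᵀg = [273, 64]ᵀ.
Eliminating β: 6·(row 1) − 16·(row 2) gives 200·α = 6·273 − 16·64 = 614, so α = 307/100.
Then β = (64 − 16·(307/100))/6 = 62/25.
At s = 9: ĝ = (307/100)·(9) + (62/25)·(1) = 3011/100.

ĝ = 30.11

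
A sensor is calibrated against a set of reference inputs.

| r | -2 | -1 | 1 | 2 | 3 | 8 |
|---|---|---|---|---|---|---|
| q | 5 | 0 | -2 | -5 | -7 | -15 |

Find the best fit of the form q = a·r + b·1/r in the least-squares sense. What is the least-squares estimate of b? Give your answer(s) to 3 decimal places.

b = 0.262

The normal system AᵀA·[a, b]ᵀ = Aᵀq is [[83, 6]; [6, 1513/576]]·[a, b]ᵀ = [-163, -269/24]ᵀ.
Δ = 83·(1513/576) − 6² = 104843/576.
a = ((-163)·(1513/576) − 6·(-269/24))/(104843/576) = -207883/104843; b = (83·(-269/24) − 6·(-163))/(104843/576) = 27480/104843.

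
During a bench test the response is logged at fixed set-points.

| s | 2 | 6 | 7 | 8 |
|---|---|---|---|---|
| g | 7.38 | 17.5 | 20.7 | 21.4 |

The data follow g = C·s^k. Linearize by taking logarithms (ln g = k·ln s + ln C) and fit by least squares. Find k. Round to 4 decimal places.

k = 0.7889

Let Y = ln g. Fitting Y = k·ln s + ln C by least squares:
Σln s = 6.5103, Σ(ln s)² = 11.8015, Σln g = 10.9545, Σln s·ln g = 18.7803.
Equations: 11.8015·k + 6.5103·ln C = 18.7803;  6.5103·k + 4·ln C = 10.9545.
Solving (det = 4.8225): k = 0.78894, ln C = 1.45457.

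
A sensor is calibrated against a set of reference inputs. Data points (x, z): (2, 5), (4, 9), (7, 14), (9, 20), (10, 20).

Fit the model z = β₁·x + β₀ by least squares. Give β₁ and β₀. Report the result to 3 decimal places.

β₁ = 1.965, β₀ = 1.027

AᵀA·[β₁, β₀]ᵀ = Aᵀz reads: 250·β₁ + 32·β₀ = 524;  32·β₁ + 5·β₀ = 68.
(Σx·x = 250, Σx = 32, Σ1 = 5, Σx·z = 524, Σz = 68.)
Δ = 250·5 − 32² = 226.
β₁ = (524·5 − 32·68)/226 = 222/113; β₀ = (250·68 − 32·524)/226 = 116/113.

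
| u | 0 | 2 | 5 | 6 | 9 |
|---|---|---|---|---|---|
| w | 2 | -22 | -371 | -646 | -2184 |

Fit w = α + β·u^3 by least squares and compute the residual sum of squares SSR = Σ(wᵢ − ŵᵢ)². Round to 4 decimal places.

Normal-equation sums: Σ1 = 5, Σu^3 = 1078, Σu^3·u^3 = 593786.
And Σw = -3221, Σu^3·w = -1778223.
So MᵀM·[α, β]ᵀ = Mᵀw: [[5, 1078]; [1078, 593786]]·[α, β]ᵀ = [-3221, -1778223]ᵀ.
Eliminating β: 593786·(row 1) − 1078·(row 2) gives 1806846·α = 593786·(-3221) − 1078·(-1778223) = 4339688, so α = 2169844/903423.
Then β = ((-1778223) − 1078·(2169844/903423))/593786 = -5418877/1806846.
Residuals: -362998/903423, -123214/301141, 893357/602282, -542386/903423, -130019/1806846; SSR = 5230123/1806846.

SSR = 2.8946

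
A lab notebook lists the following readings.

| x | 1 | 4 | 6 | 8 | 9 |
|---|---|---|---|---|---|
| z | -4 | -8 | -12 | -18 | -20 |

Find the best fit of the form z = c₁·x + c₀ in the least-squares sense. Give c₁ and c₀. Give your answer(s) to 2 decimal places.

c₁ = -2.06, c₀ = -0.87

Compute the Gram sums: Σx·x = 198, Σx = 28, Σ1 = 5.
Right-hand side: Σx·z = -432, Σz = -62.
So AᵀA·[c₁, c₀]ᵀ = Aᵀz: [[198, 28]; [28, 5]]·[c₁, c₀]ᵀ = [-432, -62]ᵀ.
Eliminating c₀: 5·(row 1) − 28·(row 2) gives 206·c₁ = 5·(-432) − 28·(-62) = -424, so c₁ = -212/103.
Then c₀ = ((-62) − 28·(-212/103))/5 = -90/103.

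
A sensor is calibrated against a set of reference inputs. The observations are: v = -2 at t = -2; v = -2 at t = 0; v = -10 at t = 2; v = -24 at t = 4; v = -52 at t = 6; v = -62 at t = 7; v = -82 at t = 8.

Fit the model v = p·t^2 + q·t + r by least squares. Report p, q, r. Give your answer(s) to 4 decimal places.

p = -1.0098, q = -1.8645, r = -1.8137

With design matrix M, MᵀM = [[8081, 1135, 173]; [1135, 173, 25]; [173, 25, 7]] and Mᵀv = [-10590, -1514, -234]ᵀ.
Row-reducing yields p = -12908/12783, q = -23834/12783, r = -7728/4261.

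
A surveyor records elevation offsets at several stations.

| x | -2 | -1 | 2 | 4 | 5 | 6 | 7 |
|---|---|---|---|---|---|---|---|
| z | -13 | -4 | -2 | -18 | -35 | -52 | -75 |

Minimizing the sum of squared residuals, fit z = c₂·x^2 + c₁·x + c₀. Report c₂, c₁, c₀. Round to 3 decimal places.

c₂ = -1.949, c₁ = 2.856, c₀ = 0.595

Setting ∂/∂c₂ … = 0 gives: 4611·c₂ + 747·c₁ + 135·c₀ = -6774;  747·c₂ + 135·c₁ + 21·c₀ = -1058;  135·c₂ + 21·c₁ + 7·c₀ = -199.
(Σx^2·x^2 = 4611, Σx^2·x = 747, Σx^2 = 135, Σx·x = 135, Σx = 21, Σ1 = 7, Σx^2·z = -6774, Σx·z = -1058, Σz = -199.)
Solving the 3×3 system (Gaussian elimination) gives c₂ = -20899/10722, c₁ = 91859/32166, c₀ = 3191/5361.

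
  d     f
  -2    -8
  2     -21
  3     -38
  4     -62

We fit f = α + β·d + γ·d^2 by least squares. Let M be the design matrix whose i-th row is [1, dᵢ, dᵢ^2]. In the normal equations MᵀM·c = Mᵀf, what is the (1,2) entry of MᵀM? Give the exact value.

Row 1 ↔ basis 1, column 2 ↔ basis d, so (MᵀM)_{1,2} = Σᵢ d = (1)·(-2) + (1)·(2) + (1)·(3) + (1)·(4) = 7.

7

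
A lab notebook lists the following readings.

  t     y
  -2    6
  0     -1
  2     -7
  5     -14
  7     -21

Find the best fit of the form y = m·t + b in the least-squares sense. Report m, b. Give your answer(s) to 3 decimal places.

m = -2.898, b = -0.444

The normal equations are: 82·m + 12·b = -243;  12·m + 5·b = -37.
det = 82·5 − 12² = 266.
m = ((-243)·5 − 12·(-37))/266 = -771/266; b = (82·(-37) − 12·(-243))/266 = -59/133.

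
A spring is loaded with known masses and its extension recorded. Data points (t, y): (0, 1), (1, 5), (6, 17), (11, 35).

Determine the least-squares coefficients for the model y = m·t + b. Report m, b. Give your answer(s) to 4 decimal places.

Sums needed: Σt·t = 158, Σt = 18, Σ1 = 4.
Moment sums: Σt·y = 492, Σy = 58.
Δ = 158·4 − 18² = 308.
m = (492·4 − 18·58)/308 = 3; b = (158·58 − 18·492)/308 = 1.

m = 3.0000, b = 1.0000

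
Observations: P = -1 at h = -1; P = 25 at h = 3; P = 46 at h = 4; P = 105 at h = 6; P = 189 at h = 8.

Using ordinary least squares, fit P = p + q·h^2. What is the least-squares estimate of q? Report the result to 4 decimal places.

q = 2.9995

The normal equations are: 5·p + 126·q = 364;  126·p + 5730·q = 16836.
det = 5·5730 − 126² = 12774.
p = (364·5730 − 126·16836)/12774 = -5936/2129; q = (5·16836 − 126·364)/12774 = 6386/2129.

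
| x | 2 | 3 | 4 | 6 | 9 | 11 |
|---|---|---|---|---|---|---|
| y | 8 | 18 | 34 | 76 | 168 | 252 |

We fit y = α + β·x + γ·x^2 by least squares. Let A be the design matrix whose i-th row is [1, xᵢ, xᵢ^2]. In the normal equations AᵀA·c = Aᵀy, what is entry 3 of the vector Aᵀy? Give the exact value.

Entry 3 ↔ basis x^2, so (Aᵀy)_{3} = Σᵢ (x^2)·yᵢ = (4)·(8) + (9)·(18) + (16)·(34) + (36)·(76) + (81)·(168) + (121)·(252) = 47574.

47574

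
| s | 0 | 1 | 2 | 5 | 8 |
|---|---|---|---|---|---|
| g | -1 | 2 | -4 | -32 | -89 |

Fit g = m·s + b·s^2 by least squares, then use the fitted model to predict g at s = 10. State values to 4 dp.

From the data, Σs·s = 94, Σs·s^2 = 646, Σs^2·s^2 = 4738.
For Aᵀg: Σs·g = -878, Σs^2·g = -6510.
Normal equations: [[94, 646]; [646, 4738]]·[m, b]ᵀ = [-878, -6510]ᵀ.
det = 94·4738 − 646² = 28056.
m = ((-878)·4738 − 646·(-6510))/28056 = 5687/3507; b = (94·(-6510) − 646·(-878))/28056 = -5594/3507.
At s = 10: ĝ = (5687/3507)·(10) + (-5594/3507)·(100) = -23930/167.

ĝ = -143.2934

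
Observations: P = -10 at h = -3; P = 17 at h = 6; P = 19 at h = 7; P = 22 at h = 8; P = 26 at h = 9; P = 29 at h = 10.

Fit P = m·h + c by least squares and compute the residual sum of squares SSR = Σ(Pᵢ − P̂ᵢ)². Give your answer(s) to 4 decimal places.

From the data, Σh·h = 339, Σh = 37, Σ1 = 6.
And Σh·P = 965, ΣP = 103.
Normal equations: [[339, 37]; [37, 6]]·[m, c]ᵀ = [965, 103]ᵀ.
Eliminating c: 6·(row 1) − 37·(row 2) gives 665·m = 6·965 − 37·103 = 1979, so m = 1979/665.
Then c = (103 − 37·(1979/665))/6 = -788/665.
Residuals: 15/133, 219/665, -86/133, -414/665, 267/665, 283/665; SSR = 844/665.

SSR = 1.2692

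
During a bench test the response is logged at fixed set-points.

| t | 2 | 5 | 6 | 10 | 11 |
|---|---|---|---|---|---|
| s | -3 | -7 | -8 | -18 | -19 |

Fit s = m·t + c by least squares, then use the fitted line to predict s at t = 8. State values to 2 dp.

Entries of AᵀA: Σt·t = 286, Σt = 34, Σ1 = 5.
And Σt·s = -478, Σs = -55.
Normal equations: [[286, 34]; [34, 5]]·[m, c]ᵀ = [-478, -55]ᵀ.
Δ = 286·5 − 34² = 274.
m = ((-478)·5 − 34·(-55))/274 = -260/137; c = (286·(-55) − 34·(-478))/274 = 261/137.
At t = 8: ŝ = (-260/137)·(8) + (261/137)·(1) = -1819/137.

ŝ = -13.28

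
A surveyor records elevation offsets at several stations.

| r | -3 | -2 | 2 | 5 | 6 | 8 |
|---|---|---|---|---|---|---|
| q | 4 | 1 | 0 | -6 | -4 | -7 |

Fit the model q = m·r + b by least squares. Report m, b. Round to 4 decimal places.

The normal equations are: 142·m + 16·b = -124;  16·m + 6·b = -12.
(Σr·r = 142, Σr = 16, Σ1 = 6, Σr·q = -124, Σq = -12.)
det = 142·6 − 16² = 596.
m = ((-124)·6 − 16·(-12))/596 = -138/149; b = (142·(-12) − 16·(-124))/596 = 70/149.

m = -0.9262, b = 0.4698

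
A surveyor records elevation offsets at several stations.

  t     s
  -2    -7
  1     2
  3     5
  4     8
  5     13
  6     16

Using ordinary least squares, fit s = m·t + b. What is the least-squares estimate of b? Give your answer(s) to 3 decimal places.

b = -1.716

Normal-equation sums: Σt·t = 91, Σt = 17, Σ1 = 6.
Right-hand side: Σt·s = 224, Σs = 37.
Normal equations: [[91, 17]; [17, 6]]·[m, b]ᵀ = [224, 37]ᵀ.
det = 91·6 − 17² = 257.
m = (224·6 − 17·37)/257 = 715/257; b = (91·37 − 17·224)/257 = -441/257.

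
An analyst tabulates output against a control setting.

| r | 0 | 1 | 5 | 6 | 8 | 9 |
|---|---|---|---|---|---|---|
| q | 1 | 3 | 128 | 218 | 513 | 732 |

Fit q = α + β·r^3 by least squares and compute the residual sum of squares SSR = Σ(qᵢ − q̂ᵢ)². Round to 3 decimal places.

Setting ∂/∂α … = 0 gives: 6·α + 1583·β = 1595;  1583·α + 855867·β = 859375.
Eliminating β: 855867·(row 1) − 1583·(row 2) gives 2629313·α = 855867·1595 − 1583·859375 = 4717240, so α = 4717240/2629313.
Then β = (859375 − 1583·(4717240/2629313))/855867 = 2631365/2629313.
Residuals: -2087927/2629313, 539334/2629313, 2914199/2629313, 98154/2629313, -3138551/2629313, 1674791/2629313; SSR = 9815468/2629313.

SSR = 3.733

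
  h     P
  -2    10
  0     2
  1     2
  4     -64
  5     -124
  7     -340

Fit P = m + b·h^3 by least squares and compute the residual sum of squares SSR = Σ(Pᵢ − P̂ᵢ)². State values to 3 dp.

SSR = 6.485

Setting ∂/∂m … = 0 gives: 6·m + 525·b = -514;  525·m + 137435·b = -136294.
(Σ1 = 6, Σh^3 = 525, Σh^3·h^3 = 137435, ΣP = -514, Σh^3·P = -136294.)
Δ = 6·137435 − 525² = 548985.
m = ((-514)·137435 − 525·(-136294))/548985 = 182552/109797; b = (6·(-136294) − 525·(-514))/548985 = -182638/182995.
Residuals: 193778/548985, 37042/109797, 733124/548985, -981304/548985, -99530/109797, 366842/548985; SSR = 3560224/548985.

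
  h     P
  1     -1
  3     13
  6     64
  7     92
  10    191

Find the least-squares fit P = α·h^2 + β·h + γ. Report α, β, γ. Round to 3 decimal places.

α = 2.029, β = -0.941, γ = -2.265

Normal-equation sums: Σh^2·h^2 = 13779, Σh^2·h = 1587, Σh^2 = 195, Σh·h = 195, Σh = 27, Σ1 = 5.
Moment sums: Σh^2·P = 26028, Σh·P = 2976, ΣP = 359.
AᵀA·[α, β, γ]ᵀ = AᵀP becomes [[13779, 1587, 195]; [1587, 195, 27]; [195, 27, 5]]·[α, β, γ]ᵀ = [26028, 2976, 359]ᵀ.
Inverting the 3×3 Gram matrix, [α, β, γ]ᵀ = [69/34, -16/17, -77/34]ᵀ.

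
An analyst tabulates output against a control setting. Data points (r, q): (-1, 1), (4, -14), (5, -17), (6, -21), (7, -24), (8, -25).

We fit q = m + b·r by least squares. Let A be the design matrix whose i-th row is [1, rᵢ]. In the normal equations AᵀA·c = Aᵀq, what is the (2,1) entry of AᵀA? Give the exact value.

Row 2 ↔ basis r, column 1 ↔ basis 1, so (AᵀA)_{2,1} = Σᵢ r = (-1)·(1) + (4)·(1) + (5)·(1) + (6)·(1) + (7)·(1) + (8)·(1) = 29.

29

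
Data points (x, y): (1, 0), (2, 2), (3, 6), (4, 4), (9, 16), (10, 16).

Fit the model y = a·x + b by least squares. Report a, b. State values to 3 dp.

AᵀA·[a, b]ᵀ = Aᵀy reads: 211·a + 29·b = 342;  29·a + 6·b = 44.
(Σx·x = 211, Σx = 29, Σ1 = 6, Σx·y = 342, Σy = 44.)
det = 211·6 − 29² = 425.
a = (342·6 − 29·44)/425 = 776/425; b = (211·44 − 29·342)/425 = -634/425.

a = 1.826, b = -1.492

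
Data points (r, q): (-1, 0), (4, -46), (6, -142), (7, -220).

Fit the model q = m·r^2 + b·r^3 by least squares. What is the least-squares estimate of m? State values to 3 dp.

m = -0.705

Normal-equation sums: Σr^2·r^2 = 3954, Σr^2·r^3 = 25606, Σr^3·r^3 = 168402.
Moment sums: Σr^2·q = -16628, Σr^3·q = -109076.
MᵀM·[m, b]ᵀ = Mᵀq becomes [[3954, 25606]; [25606, 168402]]·[m, b]ᵀ = [-16628, -109076]ᵀ.
Δ = 3954·168402 − 25606² = 10194272.
m = ((-16628)·168402 − 25606·(-109076))/10194272 = -449275/637142; b = (3954·(-109076) − 25606·(-16628))/10194272 = -344371/637142.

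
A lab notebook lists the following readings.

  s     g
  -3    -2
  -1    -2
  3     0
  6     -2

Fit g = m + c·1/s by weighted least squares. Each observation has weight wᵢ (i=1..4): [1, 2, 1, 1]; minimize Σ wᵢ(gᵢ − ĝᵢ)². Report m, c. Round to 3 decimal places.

m = -1.275, c = 0.887

Entries of XᵀWX: Σwᵢ·1 = 5, Σwᵢ·1/s = -11/6, Σwᵢ·1/s·1/s = 9/4.
For XᵀWg: Σwᵢ·g = -8, Σwᵢ·1/s·g = 13/3.
Δ = 5·(9/4) − (-11/6)² = 71/9.
m = ((-8)·(9/4) − (-11/6)·(13/3))/(71/9) = -181/142; c = (5·(13/3) − (-11/6)·(-8))/(71/9) = 63/71.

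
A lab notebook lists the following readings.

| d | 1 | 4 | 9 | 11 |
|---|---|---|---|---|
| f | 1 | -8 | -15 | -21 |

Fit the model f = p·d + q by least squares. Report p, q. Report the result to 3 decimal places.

The normal equations are: 219·p + 25·q = -397;  25·p + 4·q = -43.
Determinant 219·4 − 25² = 251.
p = ((-397)·4 − 25·(-43))/251 = -513/251; q = (219·(-43) − 25·(-397))/251 = 508/251.

p = -2.044, q = 2.024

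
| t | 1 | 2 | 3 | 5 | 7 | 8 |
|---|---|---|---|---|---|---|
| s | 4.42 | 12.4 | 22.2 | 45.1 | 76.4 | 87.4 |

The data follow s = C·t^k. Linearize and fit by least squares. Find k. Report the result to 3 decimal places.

k = 1.441

With ln sᵢ as the transformed response and ln tᵢ as the regressor:
Σln t = 7.4265, Σ(ln t)² = 12.3883, Σln s = 19.7193, Σln t·ln s = 29.0147.
Equations: 12.3883·k + 7.4265·ln C = 29.0147;  7.4265·k + 6·ln C = 19.7193.
Slope k = (n·Σln t·ln s − Σln t·Σln s)/(n·Σ(ln t)² − (Σln t)²) = (6·29.0147 − 7.4265·19.7193)/19.1764 = 1.44144; ln C = (Σln s − k·Σln t)/n = 1.50239.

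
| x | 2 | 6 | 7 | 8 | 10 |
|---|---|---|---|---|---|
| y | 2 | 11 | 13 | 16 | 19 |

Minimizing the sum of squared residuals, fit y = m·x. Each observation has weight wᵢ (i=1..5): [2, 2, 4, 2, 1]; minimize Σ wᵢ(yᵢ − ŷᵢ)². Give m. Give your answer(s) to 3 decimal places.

m = 1.885

Compute the Gram sums: Σwᵢ·x·x = 504.
Moment sums: Σwᵢ·x·y = 950.
Hence m = 950 / 504 ≈ 1.88492.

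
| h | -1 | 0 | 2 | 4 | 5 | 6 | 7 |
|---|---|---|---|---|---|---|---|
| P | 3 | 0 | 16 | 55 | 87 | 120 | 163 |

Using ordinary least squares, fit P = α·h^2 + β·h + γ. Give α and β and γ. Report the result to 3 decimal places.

Sums needed: Σh^2·h^2 = 4595, Σh^2·h = 755, Σh^2 = 131, Σh·h = 131, Σh = 23, Σ1 = 7.
And Σh^2·P = 15429, Σh·P = 2545, ΣP = 444.
AᵀA·[α, β, γ]ᵀ = AᵀP becomes [[4595, 755, 131]; [755, 131, 23]; [131, 23, 7]]·[α, β, γ]ᵀ = [15429, 2545, 444]ᵀ.
Inverting the 3×3 Gram matrix, [α, β, γ]ᵀ = [5669/1812, 2311/1812, 104/151]ᵀ.

α = 3.129, β = 1.275, γ = 0.689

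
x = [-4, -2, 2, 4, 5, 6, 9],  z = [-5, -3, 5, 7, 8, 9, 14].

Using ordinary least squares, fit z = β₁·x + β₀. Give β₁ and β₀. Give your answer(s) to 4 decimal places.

The normal equations are: 182·β₁ + 20·β₀ = 284;  20·β₁ + 7·β₀ = 35.
(Σx·x = 182, Σx = 20, Σ1 = 7, Σx·z = 284, Σz = 35.)
det = 182·7 − 20² = 874.
β₁ = (284·7 − 20·35)/874 = 28/19; β₀ = (182·35 − 20·284)/874 = 15/19.

β₁ = 1.4737, β₀ = 0.7895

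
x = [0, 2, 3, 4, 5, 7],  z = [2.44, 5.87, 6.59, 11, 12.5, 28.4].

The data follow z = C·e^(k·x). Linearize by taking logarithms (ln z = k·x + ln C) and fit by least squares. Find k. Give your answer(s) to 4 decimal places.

k = 0.3383

Let Y = ln z. Fitting Y = k·x + ln C by least squares:
Σx = 21.0000, Σ(x)² = 103.0000, Σln z = 12.8174, Σx·ln z = 54.8413.
Normal system: [[103.0000, 21.0000]; [21.0000, 6]]·[k, ln C]ᵀ = [54.8413, 12.8174]ᵀ.
Solving (det = 177.0000): k = 0.33832, ln C = 0.95213.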